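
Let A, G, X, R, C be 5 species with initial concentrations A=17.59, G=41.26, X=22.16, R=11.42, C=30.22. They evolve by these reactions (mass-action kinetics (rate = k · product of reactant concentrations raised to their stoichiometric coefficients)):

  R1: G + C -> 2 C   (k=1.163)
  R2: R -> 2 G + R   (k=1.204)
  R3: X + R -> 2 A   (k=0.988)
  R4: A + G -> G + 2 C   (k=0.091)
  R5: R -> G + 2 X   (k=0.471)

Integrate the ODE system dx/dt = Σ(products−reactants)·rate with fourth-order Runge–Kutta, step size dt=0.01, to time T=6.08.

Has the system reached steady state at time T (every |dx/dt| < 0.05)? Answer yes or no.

Steady state at T: yes

RK4 with dt=0.01: 608 steps to T=6.08. Trajectory (selected grid times):
t=0.00: A=17.59 G=41.26 X=22.16 R=11.42 C=30.22
t=0.68: A=38.27 G=0.00 X=11.71 R=0.00 C=76.48
t=1.35: A=38.27 G=0.00 X=11.71 R=0.00 C=76.48
t=2.03: A=38.27 G=0.00 X=11.71 R=0.00 C=76.48
t=2.70: A=38.27 G=0.00 X=11.71 R=0.00 C=76.48
t=3.38: A=38.27 G=0.00 X=11.71 R=0.00 C=76.48
t=4.05: A=38.27 G=0.00 X=11.71 R=0.00 C=76.48
t=4.73: A=38.27 G=0.00 X=11.71 R=0.00 C=76.48
t=5.40: A=38.27 G=0.00 X=11.71 R=0.00 C=76.48
t=6.08: A=38.27 G=0.00 X=11.71 R=0.00 C=76.48
Rates at T: R1=0.0000, R2=0.0000, R3=0.0000, R4=0.0000, R5=0.0000
dx/dt at T (Σ net stoichiometry × rate): A=+0.0000, G=-0.0000, X=-0.0000, R=-0.0000, C=+0.0000
Largest |dx/dt| is |+0.0000| (A) < 0.05 → steady.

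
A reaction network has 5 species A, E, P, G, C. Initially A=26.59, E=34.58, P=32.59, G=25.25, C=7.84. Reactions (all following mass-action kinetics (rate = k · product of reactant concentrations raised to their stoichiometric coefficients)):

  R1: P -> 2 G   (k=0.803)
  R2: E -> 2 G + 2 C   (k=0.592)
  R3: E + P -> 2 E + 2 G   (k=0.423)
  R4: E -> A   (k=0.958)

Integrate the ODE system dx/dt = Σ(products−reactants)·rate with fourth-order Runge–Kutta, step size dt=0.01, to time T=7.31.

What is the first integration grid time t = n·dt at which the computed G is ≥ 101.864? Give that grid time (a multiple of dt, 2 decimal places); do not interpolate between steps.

RK4 with dt=0.01: 731 steps to T=7.31. Trajectory (selected grid times):
t=0.00: A=26.59 E=34.58 P=32.59 G=25.25 C=7.84
t=0.20: A=36.29 E=49.82 P=0.38 G=101.64 C=19.82
t=0.21: A=36.76 E=49.12 P=0.31 G=102.38 C=20.41
t=0.81: A=55.25 E=19.51 P=0.00 G=125.85 C=43.26
t=1.62: A=63.87 E=5.56 P=0.00 G=136.50 C=53.91
t=2.44: A=66.34 E=1.56 P=0.00 G=139.56 C=56.97
t=3.25: A=67.03 E=0.44 P=0.00 G=140.41 C=57.82
t=4.06: A=67.23 E=0.13 P=0.00 G=140.65 C=58.06
t=4.87: A=67.28 E=0.04 P=0.00 G=140.72 C=58.13
t=5.69: A=67.30 E=0.01 P=0.00 G=140.74 C=58.15
t=6.50: A=67.30 E=0.00 P=0.00 G=140.75 C=58.16
t=7.31: A=67.30 E=0.00 P=0.00 G=140.75 C=58.16
G(0.20)=101.645 < 101.864 but G(0.21)=102.380 ≥ 101.864, so the first grid time is t=0.21.

Threshold first reached at t = 0.21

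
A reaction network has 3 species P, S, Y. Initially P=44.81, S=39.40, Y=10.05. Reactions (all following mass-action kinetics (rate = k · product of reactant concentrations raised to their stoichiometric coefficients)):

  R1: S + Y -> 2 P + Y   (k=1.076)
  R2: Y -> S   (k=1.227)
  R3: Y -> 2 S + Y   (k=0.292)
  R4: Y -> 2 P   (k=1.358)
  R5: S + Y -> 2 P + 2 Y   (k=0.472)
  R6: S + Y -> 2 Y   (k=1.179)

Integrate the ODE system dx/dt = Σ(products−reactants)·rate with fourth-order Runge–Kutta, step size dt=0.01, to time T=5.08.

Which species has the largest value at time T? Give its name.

Dominant species at T: P

RK4 with dt=0.01: 508 steps to T=5.08. Trajectory (selected grid times):
t=0.00: P=44.81 S=39.40 Y=10.05
t=0.56: P=148.57 S=0.66 Y=14.85
t=1.13: P=175.80 S=0.66 Y=6.36
t=1.69: P=187.33 S=0.66 Y=2.76
t=2.26: P=192.40 S=0.66 Y=1.18
t=2.82: P=194.54 S=0.66 Y=0.51
t=3.39: P=195.48 S=0.66 Y=0.22
t=3.95: P=195.88 S=0.66 Y=0.10
t=4.52: P=196.06 S=0.66 Y=0.04
t=5.08: P=196.13 S=0.66 Y=0.02
At T=5.08: P=196.13 S=0.66 Y=0.02; the largest is P.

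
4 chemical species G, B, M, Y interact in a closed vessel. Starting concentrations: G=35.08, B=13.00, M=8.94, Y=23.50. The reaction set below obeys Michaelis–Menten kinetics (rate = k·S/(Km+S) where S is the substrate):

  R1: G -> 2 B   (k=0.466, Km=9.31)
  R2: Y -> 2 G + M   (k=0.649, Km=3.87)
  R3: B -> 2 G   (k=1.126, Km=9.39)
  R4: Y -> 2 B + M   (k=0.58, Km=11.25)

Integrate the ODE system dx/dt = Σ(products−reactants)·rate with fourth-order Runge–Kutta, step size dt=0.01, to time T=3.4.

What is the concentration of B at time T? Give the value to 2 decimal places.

B at T = 15.84

RK4 with dt=0.01: 340 steps to T=3.4. Trajectory (selected grid times):
t=0.00: G=35.08 B=13.00 M=8.94 Y=23.50
t=0.38: G=35.86 B=13.33 M=9.30 Y=23.14
t=0.76: G=36.65 B=13.65 M=9.66 Y=22.78
t=1.13: G=37.42 B=13.97 M=10.01 Y=22.43
t=1.51: G=38.21 B=14.29 M=10.36 Y=22.08
t=1.89: G=39.00 B=14.60 M=10.72 Y=21.72
t=2.27: G=39.80 B=14.92 M=11.07 Y=21.37
t=2.64: G=40.58 B=15.22 M=11.42 Y=21.02
t=3.02: G=41.38 B=15.53 M=11.77 Y=20.67
t=3.40: G=42.19 B=15.84 M=12.12 Y=20.32
Read off B at T=3.4: 15.84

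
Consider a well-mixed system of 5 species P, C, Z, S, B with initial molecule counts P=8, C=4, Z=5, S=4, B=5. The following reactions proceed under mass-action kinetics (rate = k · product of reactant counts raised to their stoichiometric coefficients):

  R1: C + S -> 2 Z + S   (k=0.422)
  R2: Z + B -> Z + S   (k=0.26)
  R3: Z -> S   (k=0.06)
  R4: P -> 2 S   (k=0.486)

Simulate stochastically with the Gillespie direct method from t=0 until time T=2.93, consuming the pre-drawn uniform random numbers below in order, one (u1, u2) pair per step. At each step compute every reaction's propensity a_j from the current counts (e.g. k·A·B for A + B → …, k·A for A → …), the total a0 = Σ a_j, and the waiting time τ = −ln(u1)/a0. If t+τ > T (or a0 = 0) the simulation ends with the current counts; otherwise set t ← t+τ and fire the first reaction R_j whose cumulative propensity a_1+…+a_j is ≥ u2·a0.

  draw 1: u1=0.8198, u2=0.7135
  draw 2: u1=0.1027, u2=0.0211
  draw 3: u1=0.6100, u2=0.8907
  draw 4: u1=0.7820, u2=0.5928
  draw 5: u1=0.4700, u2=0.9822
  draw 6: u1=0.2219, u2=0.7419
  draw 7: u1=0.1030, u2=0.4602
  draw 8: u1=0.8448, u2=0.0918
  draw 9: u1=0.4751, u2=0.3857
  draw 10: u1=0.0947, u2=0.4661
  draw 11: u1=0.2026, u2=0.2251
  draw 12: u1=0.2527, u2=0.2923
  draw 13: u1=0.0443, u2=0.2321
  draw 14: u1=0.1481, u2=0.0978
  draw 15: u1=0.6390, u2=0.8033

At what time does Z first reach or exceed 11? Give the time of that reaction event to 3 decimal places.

Threshold first reached at t = 0.406

t=0.000: P=8 C=4 Z=5 S=4 B=5
Draw 1: a1=6.752, a2=6.500, a3=0.300, a4=3.888, a0=17.440; τ=−ln(0.8198)/17.440=0.011 → t=0.011; u2·a0=0.7135·17.440=12.443; a1=6.752 < 12.443 ≤ a1+a2=13.252 → R2 fires; P=8 C=4 Z=5 S=5 B=4
Draw 2: a1=8.440, a2=5.200, a3=0.300, a4=3.888, a0=17.828; τ=−ln(0.1027)/17.828=0.128 → t=0.139; u2·a0=0.0211·17.828=0.376 ≤ a1=8.440 → R1 fires; P=8 C=3 Z=7 S=5 B=4
Draw 3: a1=6.330, a2=7.280, a3=0.420, a4=3.888, a0=17.918; τ=−ln(0.6100)/17.918=0.028 → t=0.167; u2·a0=0.8907·17.918=15.960; a1+…+a3=14.030 < 15.960 ≤ a1+…+a4=17.918 → R4 fires; P=7 C=3 Z=7 S=7 B=4
Draw 4: a1=8.862, a2=7.280, a3=0.420, a4=3.402, a0=19.964; τ=−ln(0.7820)/19.964=0.012 → t=0.179; u2·a0=0.5928·19.964=11.835; a1=8.862 < 11.835 ≤ a1+a2=16.142 → R2 fires; P=7 C=3 Z=7 S=8 B=3
Draw 5: a1=10.128, a2=5.460, a3=0.420, a4=3.402, a0=19.410; τ=−ln(0.4700)/19.410=0.039 → t=0.218; u2·a0=0.9822·19.410=19.065; a1+…+a3=16.008 < 19.065 ≤ a1+…+a4=19.410 → R4 fires; P=6 C=3 Z=7 S=10 B=3
Draw 6: a1=12.660, a2=5.460, a3=0.420, a4=2.916, a0=21.456; τ=−ln(0.2219)/21.456=0.070 → t=0.288; u2·a0=0.7419·21.456=15.918; a1=12.660 < 15.918 ≤ a1+a2=18.120 → R2 fires; P=6 C=3 Z=7 S=11 B=2
Draw 7: a1=13.926, a2=3.640, a3=0.420, a4=2.916, a0=20.902; τ=−ln(0.1030)/20.902=0.109 → t=0.397; u2·a0=0.4602·20.902=9.619 ≤ a1=13.926 → R1 fires; P=6 C=2 Z=9 S=11 B=2
Draw 8: a1=9.284, a2=4.680, a3=0.540, a4=2.916, a0=17.420; τ=−ln(0.8448)/17.420=0.010 → t=0.406; u2·a0=0.0918·17.420=1.599 ≤ a1=9.284 → R1 fires; P=6 C=1 Z=11 S=11 B=2
Draw 9: a1=4.642, a2=5.720, a3=0.660, a4=2.916, a0=13.938; τ=−ln(0.4751)/13.938=0.053 → t=0.460; u2·a0=0.3857·13.938=5.376; a1=4.642 < 5.376 ≤ a1+a2=10.362 → R2 fires; P=6 C=1 Z=11 S=12 B=1
Draw 10: a1=5.064, a2=2.860, a3=0.660, a4=2.916, a0=11.500; τ=−ln(0.0947)/11.500=0.205 → t=0.665; u2·a0=0.4661·11.500=5.360; a1=5.064 < 5.360 ≤ a1+a2=7.924 → R2 fires; P=6 C=1 Z=11 S=13 B=0
Draw 11: a1=5.486, a2=0.000, a3=0.660, a4=2.916, a0=9.062; τ=−ln(0.2026)/9.062=0.176 → t=0.841; u2·a0=0.2251·9.062=2.040 ≤ a1=5.486 → R1 fires; P=6 C=0 Z=13 S=13 B=0
Draw 12: a1=0.000, a2=0.000, a3=0.780, a4=2.916, a0=3.696; τ=−ln(0.2527)/3.696=0.372 → t=1.213; u2·a0=0.2923·3.696=1.080; a1+…+a3=0.780 < 1.080 ≤ a1+…+a4=3.696 → R4 fires; P=5 C=0 Z=13 S=15 B=0
Draw 13: a1=0.000, a2=0.000, a3=0.780, a4=2.430, a0=3.210; τ=−ln(0.0443)/3.210=0.971 → t=2.184; u2·a0=0.2321·3.210=0.745; a1+a2=0.000 < 0.745 ≤ a1+…+a3=0.780 → R3 fires; P=5 C=0 Z=12 S=16 B=0
Draw 14: a1=0.000, a2=0.000, a3=0.720, a4=2.430, a0=3.150; τ=−ln(0.1481)/3.150=0.606 → t=2.790; u2·a0=0.0978·3.150=0.308; a1+a2=0.000 < 0.308 ≤ a1+…+a3=0.720 → R3 fires; P=5 C=0 Z=11 S=17 B=0
Draw 15: a1=0.000, a2=0.000, a3=0.660, a4=2.430, a0=3.090; τ=−ln(0.6390)/3.090=0.145 → t=2.935 > T=2.93: stop.
Z first becomes ≥ 11 when it reaches 11 at the event at t=0.406.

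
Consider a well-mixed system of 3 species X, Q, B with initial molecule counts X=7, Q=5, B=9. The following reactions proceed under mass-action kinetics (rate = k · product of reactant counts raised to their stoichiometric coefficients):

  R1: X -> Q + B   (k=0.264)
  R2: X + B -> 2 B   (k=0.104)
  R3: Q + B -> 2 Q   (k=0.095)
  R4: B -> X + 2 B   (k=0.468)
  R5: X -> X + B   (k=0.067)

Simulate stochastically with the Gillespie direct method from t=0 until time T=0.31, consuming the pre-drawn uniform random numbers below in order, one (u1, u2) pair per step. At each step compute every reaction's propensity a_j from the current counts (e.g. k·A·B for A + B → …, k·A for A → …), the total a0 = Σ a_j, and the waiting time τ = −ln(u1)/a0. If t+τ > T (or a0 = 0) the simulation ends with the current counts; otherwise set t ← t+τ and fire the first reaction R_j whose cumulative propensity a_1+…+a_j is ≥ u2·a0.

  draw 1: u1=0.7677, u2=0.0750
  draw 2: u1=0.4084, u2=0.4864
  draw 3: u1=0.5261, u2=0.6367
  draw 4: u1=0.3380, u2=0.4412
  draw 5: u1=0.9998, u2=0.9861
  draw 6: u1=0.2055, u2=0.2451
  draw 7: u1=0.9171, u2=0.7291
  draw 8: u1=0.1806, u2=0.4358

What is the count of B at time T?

t=0.000: X=7 Q=5 B=9
Draw 1: a1=1.848, a2=6.552, a3=4.275, a4=4.212, a5=0.469, a0=17.356; τ=−ln(0.7677)/17.356=0.015 → t=0.015; u2·a0=0.0750·17.356=1.302 ≤ a1=1.848 → R1 fires; X=6 Q=6 B=10
Draw 2: a1=1.584, a2=6.240, a3=5.700, a4=4.680, a5=0.402, a0=18.606; τ=−ln(0.4084)/18.606=0.048 → t=0.063; u2·a0=0.4864·18.606=9.050; a1+a2=7.824 < 9.050 ≤ a1+…+a3=13.524 → R3 fires; X=6 Q=7 B=9
Draw 3: a1=1.584, a2=5.616, a3=5.985, a4=4.212, a5=0.402, a0=17.799; τ=−ln(0.5261)/17.799=0.036 → t=0.099; u2·a0=0.6367·17.799=11.333; a1+a2=7.200 < 11.333 ≤ a1+…+a3=13.185 → R3 fires; X=6 Q=8 B=8
Draw 4: a1=1.584, a2=4.992, a3=6.080, a4=3.744, a5=0.402, a0=16.802; τ=−ln(0.3380)/16.802=0.065 → t=0.164; u2·a0=0.4412·16.802=7.413; a1+a2=6.576 < 7.413 ≤ a1+…+a3=12.656 → R3 fires; X=6 Q=9 B=7
Draw 5: a1=1.584, a2=4.368, a3=5.985, a4=3.276, a5=0.402, a0=15.615; τ=−ln(0.9998)/15.615=0.000 → t=0.164; u2·a0=0.9861·15.615=15.398; a1+…+a4=15.213 < 15.398 ≤ a1+…+a5=15.615 → R5 fires; X=6 Q=9 B=8
Draw 6: a1=1.584, a2=4.992, a3=6.840, a4=3.744, a5=0.402, a0=17.562; τ=−ln(0.2055)/17.562=0.090 → t=0.254; u2·a0=0.2451·17.562=4.304; a1=1.584 < 4.304 ≤ a1+a2=6.576 → R2 fires; X=5 Q=9 B=9
Draw 7: a1=1.320, a2=4.680, a3=7.695, a4=4.212, a5=0.335, a0=18.242; τ=−ln(0.9171)/18.242=0.005 → t=0.259; u2·a0=0.7291·18.242=13.300; a1+a2=6.000 < 13.300 ≤ a1+…+a3=13.695 → R3 fires; X=5 Q=10 B=8
Draw 8: a1=1.320, a2=4.160, a3=7.600, a4=3.744, a5=0.335, a0=17.159; τ=−ln(0.1806)/17.159=0.100 → t=0.359 > T=0.31: stop.
Read off B at T=0.31: 8

B at T = 8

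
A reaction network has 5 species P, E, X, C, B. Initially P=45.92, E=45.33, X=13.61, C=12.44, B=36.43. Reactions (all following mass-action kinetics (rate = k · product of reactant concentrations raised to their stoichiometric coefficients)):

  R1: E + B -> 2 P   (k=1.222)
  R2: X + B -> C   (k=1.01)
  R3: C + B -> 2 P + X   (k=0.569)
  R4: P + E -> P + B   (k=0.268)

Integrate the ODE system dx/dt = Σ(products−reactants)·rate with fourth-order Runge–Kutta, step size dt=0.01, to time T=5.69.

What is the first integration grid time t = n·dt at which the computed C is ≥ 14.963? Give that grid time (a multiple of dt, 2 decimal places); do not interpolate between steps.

Threshold first reached at t = 0.03

RK4 with dt=0.01: 569 steps to T=5.69. Trajectory (selected grid times):
t=0.00: P=45.92 E=45.33 X=13.61 C=12.44 B=36.43
t=0.02: P=89.95 E=16.70 X=11.31 C=14.74 B=18.73
t=0.03: P=98.53 E=10.51 X=10.85 C=15.20 B=15.88
t=0.63: P=123.76 E=0.00 X=9.69 C=16.36 B=0.00
t=1.26: P=123.76 E=0.00 X=9.69 C=16.36 B=0.00
t=1.90: P=123.76 E=0.00 X=9.69 C=16.36 B=0.00
t=2.53: P=123.76 E=0.00 X=9.69 C=16.36 B=0.00
t=3.16: P=123.76 E=0.00 X=9.69 C=16.36 B=0.00
t=3.79: P=123.76 E=0.00 X=9.69 C=16.36 B=0.00
t=4.43: P=123.76 E=0.00 X=9.69 C=16.36 B=0.00
t=5.06: P=123.76 E=0.00 X=9.69 C=16.36 B=0.00
t=5.69: P=123.76 E=0.00 X=9.69 C=16.36 B=0.00
C(0.02)=14.739 < 14.963 but C(0.03)=15.197 ≥ 14.963, so the first grid time is t=0.03.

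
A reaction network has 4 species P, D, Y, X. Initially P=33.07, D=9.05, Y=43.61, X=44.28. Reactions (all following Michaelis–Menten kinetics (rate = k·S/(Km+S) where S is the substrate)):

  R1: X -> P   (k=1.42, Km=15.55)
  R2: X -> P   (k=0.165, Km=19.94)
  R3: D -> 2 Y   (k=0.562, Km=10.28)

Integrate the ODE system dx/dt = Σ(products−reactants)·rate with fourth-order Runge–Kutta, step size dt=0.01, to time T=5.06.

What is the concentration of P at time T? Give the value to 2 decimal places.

P at T = 38.85

RK4 with dt=0.01: 506 steps to T=5.06. Trajectory (selected grid times):
t=0.00: P=33.07 D=9.05 Y=43.61 X=44.28
t=0.56: P=33.72 D=8.90 Y=43.90 X=43.63
t=1.12: P=34.37 D=8.76 Y=44.19 X=42.98
t=1.69: P=35.03 D=8.61 Y=44.49 X=42.32
t=2.25: P=35.67 D=8.47 Y=44.77 X=41.68
t=2.81: P=36.31 D=8.33 Y=45.06 X=41.04
t=3.37: P=36.95 D=8.19 Y=45.34 X=40.40
t=3.94: P=37.59 D=8.05 Y=45.62 X=39.76
t=4.50: P=38.22 D=7.91 Y=45.89 X=39.13
t=5.06: P=38.85 D=7.77 Y=46.17 X=38.50
Read off P at T=5.06: 38.85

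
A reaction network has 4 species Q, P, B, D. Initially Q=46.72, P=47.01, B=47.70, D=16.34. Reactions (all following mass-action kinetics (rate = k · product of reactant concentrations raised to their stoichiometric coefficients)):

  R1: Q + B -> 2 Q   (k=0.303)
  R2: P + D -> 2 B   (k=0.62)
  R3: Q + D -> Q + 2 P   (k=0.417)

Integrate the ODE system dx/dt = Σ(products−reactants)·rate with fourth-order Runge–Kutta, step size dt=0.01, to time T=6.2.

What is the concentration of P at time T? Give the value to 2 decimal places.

P at T = 52.64

RK4 with dt=0.01: 620 steps to T=6.2. Trajectory (selected grid times):
t=0.00: Q=46.72 P=47.01 B=47.70 D=16.34
t=0.69: Q=112.45 P=52.64 B=0.00 D=0.00
t=1.38: Q=112.45 P=52.64 B=0.00 D=0.00
t=2.07: Q=112.45 P=52.64 B=0.00 D=0.00
t=2.76: Q=112.45 P=52.64 B=0.00 D=0.00
t=3.44: Q=112.45 P=52.64 B=0.00 D=0.00
t=4.13: Q=112.45 P=52.64 B=0.00 D=0.00
t=4.82: Q=112.45 P=52.64 B=0.00 D=0.00
t=5.51: Q=112.45 P=52.64 B=0.00 D=0.00
t=6.20: Q=112.45 P=52.64 B=0.00 D=0.00
Read off P at T=6.2: 52.64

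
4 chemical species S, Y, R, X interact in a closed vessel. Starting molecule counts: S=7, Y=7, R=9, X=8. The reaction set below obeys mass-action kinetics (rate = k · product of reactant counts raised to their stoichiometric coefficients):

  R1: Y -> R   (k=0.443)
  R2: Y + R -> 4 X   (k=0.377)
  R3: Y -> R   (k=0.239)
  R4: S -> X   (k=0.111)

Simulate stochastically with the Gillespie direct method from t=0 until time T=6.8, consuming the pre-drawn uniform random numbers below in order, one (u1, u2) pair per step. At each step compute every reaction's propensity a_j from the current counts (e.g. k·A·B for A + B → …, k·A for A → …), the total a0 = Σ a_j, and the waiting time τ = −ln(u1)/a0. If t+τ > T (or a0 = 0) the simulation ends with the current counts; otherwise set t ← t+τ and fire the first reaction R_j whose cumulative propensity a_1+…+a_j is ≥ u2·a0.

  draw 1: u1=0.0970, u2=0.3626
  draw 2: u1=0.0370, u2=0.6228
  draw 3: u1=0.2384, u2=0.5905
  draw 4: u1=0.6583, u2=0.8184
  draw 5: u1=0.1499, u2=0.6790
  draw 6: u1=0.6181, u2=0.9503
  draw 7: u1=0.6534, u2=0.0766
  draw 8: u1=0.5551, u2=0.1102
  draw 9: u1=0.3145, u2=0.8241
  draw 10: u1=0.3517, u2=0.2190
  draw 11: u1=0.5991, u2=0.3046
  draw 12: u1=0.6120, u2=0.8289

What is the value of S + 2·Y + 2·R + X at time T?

Check how each reaction changes W = S + 2·Y + 2·R + X (weight of products minus weight of reactants):
R1: Y -> R: (2·1) − (2·1) = 2 − 2 = 0
R2: Y + R -> 4 X: (1·4) − (2·1 + 2·1) = 4 − 4 = 0
R3: Y -> R: (2·1) − (2·1) = 2 − 2 = 0
R4: S -> X: (1·1) − (1·1) = 1 − 1 = 0
Every reaction leaves W unchanged, so W is conserved and no simulation is needed: W(T) = W(0) = 7 + 2·7 + 2·9 + 8 = 47

Value at T = 47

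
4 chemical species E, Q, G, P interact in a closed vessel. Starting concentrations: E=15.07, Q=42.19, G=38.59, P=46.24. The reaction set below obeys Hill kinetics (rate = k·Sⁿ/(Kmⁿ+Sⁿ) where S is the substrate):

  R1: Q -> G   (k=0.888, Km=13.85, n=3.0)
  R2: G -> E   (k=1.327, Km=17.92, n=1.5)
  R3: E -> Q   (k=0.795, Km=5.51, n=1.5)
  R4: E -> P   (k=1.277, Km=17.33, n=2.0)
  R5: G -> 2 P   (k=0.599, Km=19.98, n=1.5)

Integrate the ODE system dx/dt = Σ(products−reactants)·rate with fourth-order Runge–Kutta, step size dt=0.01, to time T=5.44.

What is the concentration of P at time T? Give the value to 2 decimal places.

RK4 with dt=0.01: 544 steps to T=5.44. Trajectory (selected grid times):
t=0.00: E=15.07 Q=42.19 G=38.59 P=46.24
t=0.60: E=14.96 Q=42.07 G=38.24 P=47.09
t=1.21: E=14.84 Q=41.94 G=37.89 P=47.95
t=1.81: E=14.73 Q=41.81 G=37.54 P=48.79
t=2.42: E=14.62 Q=41.68 G=37.19 P=49.64
t=3.02: E=14.51 Q=41.56 G=36.85 P=50.48
t=3.63: E=14.40 Q=41.43 G=36.51 P=51.32
t=4.23: E=14.29 Q=41.30 G=36.18 P=52.14
t=4.84: E=14.19 Q=41.17 G=35.84 P=52.97
t=5.44: E=14.09 Q=41.04 G=35.52 P=53.78
Read off P at T=5.44: 53.78

P at T = 53.78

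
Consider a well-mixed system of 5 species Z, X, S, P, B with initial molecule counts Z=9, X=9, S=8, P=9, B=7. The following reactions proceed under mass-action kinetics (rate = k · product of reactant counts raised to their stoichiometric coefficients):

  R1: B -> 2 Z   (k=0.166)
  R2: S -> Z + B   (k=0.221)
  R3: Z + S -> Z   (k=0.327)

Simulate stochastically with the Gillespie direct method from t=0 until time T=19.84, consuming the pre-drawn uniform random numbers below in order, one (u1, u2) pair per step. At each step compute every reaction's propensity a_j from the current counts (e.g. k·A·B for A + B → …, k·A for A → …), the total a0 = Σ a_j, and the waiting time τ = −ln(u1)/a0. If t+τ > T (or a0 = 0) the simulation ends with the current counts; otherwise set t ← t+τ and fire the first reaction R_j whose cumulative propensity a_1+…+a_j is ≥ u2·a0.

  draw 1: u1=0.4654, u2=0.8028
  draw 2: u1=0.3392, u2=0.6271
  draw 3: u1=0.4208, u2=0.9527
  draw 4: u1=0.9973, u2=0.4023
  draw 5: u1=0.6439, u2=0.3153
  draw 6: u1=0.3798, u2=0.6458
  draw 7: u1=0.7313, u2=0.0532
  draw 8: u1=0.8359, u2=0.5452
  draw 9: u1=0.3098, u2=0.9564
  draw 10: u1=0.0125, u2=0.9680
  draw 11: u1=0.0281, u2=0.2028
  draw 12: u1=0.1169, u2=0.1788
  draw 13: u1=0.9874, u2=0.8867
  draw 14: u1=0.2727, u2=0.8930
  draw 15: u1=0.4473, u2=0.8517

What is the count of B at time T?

B at T = 1

t=0.000: Z=9 X=9 S=8 P=9 B=7
Draw 1: a1=1.162, a2=1.768, a3=23.544, a0=26.474; τ=−ln(0.4654)/26.474=0.029 → t=0.029; u2·a0=0.8028·26.474=21.253; a1+a2=2.930 < 21.253 ≤ a1+…+a3=26.474 → R3 fires; Z=9 X=9 S=7 P=9 B=7
Draw 2: a1=1.162, a2=1.547, a3=20.601, a0=23.310; τ=−ln(0.3392)/23.310=0.046 → t=0.075; u2·a0=0.6271·23.310=14.618; a1+a2=2.709 < 14.618 ≤ a1+…+a3=23.310 → R3 fires; Z=9 X=9 S=6 P=9 B=7
Draw 3: a1=1.162, a2=1.326, a3=17.658, a0=20.146; τ=−ln(0.4208)/20.146=0.043 → t=0.118; u2·a0=0.9527·20.146=19.193; a1+a2=2.488 < 19.193 ≤ a1+…+a3=20.146 → R3 fires; Z=9 X=9 S=5 P=9 B=7
Draw 4: a1=1.162, a2=1.105, a3=14.715, a0=16.982; τ=−ln(0.9973)/16.982=0.000 → t=0.118; u2·a0=0.4023·16.982=6.832; a1+a2=2.267 < 6.832 ≤ a1+…+a3=16.982 → R3 fires; Z=9 X=9 S=4 P=9 B=7
Draw 5: a1=1.162, a2=0.884, a3=11.772, a0=13.818; τ=−ln(0.6439)/13.818=0.032 → t=0.150; u2·a0=0.3153·13.818=4.357; a1+a2=2.046 < 4.357 ≤ a1+…+a3=13.818 → R3 fires; Z=9 X=9 S=3 P=9 B=7
Draw 6: a1=1.162, a2=0.663, a3=8.829, a0=10.654; τ=−ln(0.3798)/10.654=0.091 → t=0.241; u2·a0=0.6458·10.654=6.880; a1+a2=1.825 < 6.880 ≤ a1+…+a3=10.654 → R3 fires; Z=9 X=9 S=2 P=9 B=7
Draw 7: a1=1.162, a2=0.442, a3=5.886, a0=7.490; τ=−ln(0.7313)/7.490=0.042 → t=0.283; u2·a0=0.0532·7.490=0.398 ≤ a1=1.162 → R1 fires; Z=11 X=9 S=2 P=9 B=6
Draw 8: a1=0.996, a2=0.442, a3=7.194, a0=8.632; τ=−ln(0.8359)/8.632=0.021 → t=0.304; u2·a0=0.5452·8.632=4.706; a1+a2=1.438 < 4.706 ≤ a1+…+a3=8.632 → R3 fires; Z=11 X=9 S=1 P=9 B=6
Draw 9: a1=0.996, a2=0.221, a3=3.597, a0=4.814; τ=−ln(0.3098)/4.814=0.243 → t=0.547; u2·a0=0.9564·4.814=4.604; a1+a2=1.217 < 4.604 ≤ a1+…+a3=4.814 → R3 fires; Z=11 X=9 S=0 P=9 B=6
Draw 10: a1=0.996, a2=0.000, a3=0.000, a0=0.996; τ=−ln(0.0125)/0.996=4.400 → t=4.947; u2·a0=0.9680·0.996=0.964 ≤ a1=0.996 → R1 fires; Z=13 X=9 S=0 P=9 B=5
Draw 11: a1=0.830, a2=0.000, a3=0.000, a0=0.830; τ=−ln(0.0281)/0.830=4.304 → t=9.250; u2·a0=0.2028·0.830=0.168 ≤ a1=0.830 → R1 fires; Z=15 X=9 S=0 P=9 B=4
Draw 12: a1=0.664, a2=0.000, a3=0.000, a0=0.664; τ=−ln(0.1169)/0.664=3.233 → t=12.483; u2·a0=0.1788·0.664=0.119 ≤ a1=0.664 → R1 fires; Z=17 X=9 S=0 P=9 B=3
Draw 13: a1=0.498, a2=0.000, a3=0.000, a0=0.498; τ=−ln(0.9874)/0.498=0.025 → t=12.508; u2·a0=0.8867·0.498=0.442 ≤ a1=0.498 → R1 fires; Z=19 X=9 S=0 P=9 B=2
Draw 14: a1=0.332, a2=0.000, a3=0.000, a0=0.332; τ=−ln(0.2727)/0.332=3.914 → t=16.422; u2·a0=0.8930·0.332=0.296 ≤ a1=0.332 → R1 fires; Z=21 X=9 S=0 P=9 B=1
Draw 15: a1=0.166, a2=0.000, a3=0.000, a0=0.166; τ=−ln(0.4473)/0.166=4.847 → t=21.269 > T=19.84: stop.
Read off B at T=19.84: 1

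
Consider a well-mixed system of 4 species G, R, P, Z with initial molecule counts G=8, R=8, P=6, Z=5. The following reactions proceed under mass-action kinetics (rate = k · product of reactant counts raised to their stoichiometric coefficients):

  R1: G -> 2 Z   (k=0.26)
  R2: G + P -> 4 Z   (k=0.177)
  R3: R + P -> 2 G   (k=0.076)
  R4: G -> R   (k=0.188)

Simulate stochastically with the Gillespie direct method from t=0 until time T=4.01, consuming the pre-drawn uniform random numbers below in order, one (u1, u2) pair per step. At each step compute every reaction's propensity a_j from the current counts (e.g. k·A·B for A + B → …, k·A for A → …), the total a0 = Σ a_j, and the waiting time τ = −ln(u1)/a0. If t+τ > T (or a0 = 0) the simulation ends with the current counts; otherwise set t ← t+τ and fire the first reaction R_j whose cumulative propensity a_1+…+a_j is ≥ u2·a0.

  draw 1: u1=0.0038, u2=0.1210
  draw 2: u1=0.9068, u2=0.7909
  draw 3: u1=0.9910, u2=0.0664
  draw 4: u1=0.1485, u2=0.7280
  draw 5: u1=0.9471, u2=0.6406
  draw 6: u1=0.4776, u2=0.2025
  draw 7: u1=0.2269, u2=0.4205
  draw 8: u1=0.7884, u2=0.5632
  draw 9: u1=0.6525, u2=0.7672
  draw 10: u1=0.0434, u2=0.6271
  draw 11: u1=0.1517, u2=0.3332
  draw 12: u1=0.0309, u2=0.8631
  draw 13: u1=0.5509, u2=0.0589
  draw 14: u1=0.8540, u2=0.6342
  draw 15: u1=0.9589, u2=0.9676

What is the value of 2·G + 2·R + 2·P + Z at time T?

Value at T = 49

Check how each reaction changes W = 2·G + 2·R + 2·P + Z (weight of products minus weight of reactants):
R1: G -> 2 Z: (1·2) − (2·1) = 2 − 2 = 0
R2: G + P -> 4 Z: (1·4) − (2·1 + 2·1) = 4 − 4 = 0
R3: R + P -> 2 G: (2·2) − (2·1 + 2·1) = 4 − 4 = 0
R4: G -> R: (2·1) − (2·1) = 2 − 2 = 0
Every reaction leaves W unchanged, so W is conserved and no simulation is needed: W(T) = W(0) = 2·8 + 2·8 + 2·6 + 5 = 49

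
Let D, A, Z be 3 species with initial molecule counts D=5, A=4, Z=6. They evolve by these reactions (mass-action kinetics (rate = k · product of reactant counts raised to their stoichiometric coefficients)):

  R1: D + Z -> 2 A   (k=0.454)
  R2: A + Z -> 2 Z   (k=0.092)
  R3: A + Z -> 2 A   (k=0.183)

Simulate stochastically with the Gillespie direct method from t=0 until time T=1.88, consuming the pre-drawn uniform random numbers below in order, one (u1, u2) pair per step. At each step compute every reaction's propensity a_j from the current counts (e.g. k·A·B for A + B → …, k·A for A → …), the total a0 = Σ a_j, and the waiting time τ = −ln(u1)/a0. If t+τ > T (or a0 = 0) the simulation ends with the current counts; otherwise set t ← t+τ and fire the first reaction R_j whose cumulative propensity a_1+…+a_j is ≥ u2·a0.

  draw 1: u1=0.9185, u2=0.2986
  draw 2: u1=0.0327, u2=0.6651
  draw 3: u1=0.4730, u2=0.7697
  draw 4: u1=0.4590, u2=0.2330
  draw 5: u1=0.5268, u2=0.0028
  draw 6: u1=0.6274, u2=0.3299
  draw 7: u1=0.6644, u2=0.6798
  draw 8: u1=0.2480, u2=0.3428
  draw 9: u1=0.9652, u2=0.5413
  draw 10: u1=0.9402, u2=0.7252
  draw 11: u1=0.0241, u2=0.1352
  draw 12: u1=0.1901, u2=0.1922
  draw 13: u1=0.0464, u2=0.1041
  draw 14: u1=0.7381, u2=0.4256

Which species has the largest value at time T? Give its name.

Dominant species at T: A

t=0.000: D=5 A=4 Z=6
Draw 1: a1=13.620, a2=2.208, a3=4.392, a0=20.220; τ=−ln(0.9185)/20.220=0.004 → t=0.004; u2·a0=0.2986·20.220=6.038 ≤ a1=13.620 → R1 fires; D=4 A=6 Z=5
Draw 2: a1=9.080, a2=2.760, a3=5.490, a0=17.330; τ=−ln(0.0327)/17.330=0.197 → t=0.202; u2·a0=0.6651·17.330=11.526; a1=9.080 < 11.526 ≤ a1+a2=11.840 → R2 fires; D=4 A=5 Z=6
Draw 3: a1=10.896, a2=2.760, a3=5.490, a0=19.146; τ=−ln(0.4730)/19.146=0.039 → t=0.241; u2·a0=0.7697·19.146=14.737; a1+a2=13.656 < 14.737 ≤ a1+…+a3=19.146 → R3 fires; D=4 A=6 Z=5
Draw 4: a1=9.080, a2=2.760, a3=5.490, a0=17.330; τ=−ln(0.4590)/17.330=0.045 → t=0.286; u2·a0=0.2330·17.330=4.038 ≤ a1=9.080 → R1 fires; D=3 A=8 Z=4
Draw 5: a1=5.448, a2=2.944, a3=5.856, a0=14.248; τ=−ln(0.5268)/14.248=0.045 → t=0.331; u2·a0=0.0028·14.248=0.040 ≤ a1=5.448 → R1 fires; D=2 A=10 Z=3
Draw 6: a1=2.724, a2=2.760, a3=5.490, a0=10.974; τ=−ln(0.6274)/10.974=0.042 → t=0.373; u2·a0=0.3299·10.974=3.620; a1=2.724 < 3.620 ≤ a1+a2=5.484 → R2 fires; D=2 A=9 Z=4
Draw 7: a1=3.632, a2=3.312, a3=6.588, a0=13.532; τ=−ln(0.6644)/13.532=0.030 → t=0.403; u2·a0=0.6798·13.532=9.199; a1+a2=6.944 < 9.199 ≤ a1+…+a3=13.532 → R3 fires; D=2 A=10 Z=3
Draw 8: a1=2.724, a2=2.760, a3=5.490, a0=10.974; τ=−ln(0.2480)/10.974=0.127 → t=0.530; u2·a0=0.3428·10.974=3.762; a1=2.724 < 3.762 ≤ a1+a2=5.484 → R2 fires; D=2 A=9 Z=4
Draw 9: a1=3.632, a2=3.312, a3=6.588, a0=13.532; τ=−ln(0.9652)/13.532=0.003 → t=0.533; u2·a0=0.5413·13.532=7.325; a1+a2=6.944 < 7.325 ≤ a1+…+a3=13.532 → R3 fires; D=2 A=10 Z=3
Draw 10: a1=2.724, a2=2.760, a3=5.490, a0=10.974; τ=−ln(0.9402)/10.974=0.006 → t=0.539; u2·a0=0.7252·10.974=7.958; a1+a2=5.484 < 7.958 ≤ a1+…+a3=10.974 → R3 fires; D=2 A=11 Z=2
Draw 11: a1=1.816, a2=2.024, a3=4.026, a0=7.866; τ=−ln(0.0241)/7.866=0.474 → t=1.012; u2·a0=0.1352·7.866=1.063 ≤ a1=1.816 → R1 fires; D=1 A=13 Z=1
Draw 12: a1=0.454, a2=1.196, a3=2.379, a0=4.029; τ=−ln(0.1901)/4.029=0.412 → t=1.424; u2·a0=0.1922·4.029=0.774; a1=0.454 < 0.774 ≤ a1+a2=1.650 → R2 fires; D=1 A=12 Z=2
Draw 13: a1=0.908, a2=2.208, a3=4.392, a0=7.508; τ=−ln(0.0464)/7.508=0.409 → t=1.833; u2·a0=0.1041·7.508=0.782 ≤ a1=0.908 → R1 fires; D=0 A=14 Z=1
Draw 14: a1=0.000, a2=1.288, a3=2.562, a0=3.850; τ=−ln(0.7381)/3.850=0.079 → t=1.912 > T=1.88: stop.
At T=1.88: D=0 A=14 Z=1; the largest is A.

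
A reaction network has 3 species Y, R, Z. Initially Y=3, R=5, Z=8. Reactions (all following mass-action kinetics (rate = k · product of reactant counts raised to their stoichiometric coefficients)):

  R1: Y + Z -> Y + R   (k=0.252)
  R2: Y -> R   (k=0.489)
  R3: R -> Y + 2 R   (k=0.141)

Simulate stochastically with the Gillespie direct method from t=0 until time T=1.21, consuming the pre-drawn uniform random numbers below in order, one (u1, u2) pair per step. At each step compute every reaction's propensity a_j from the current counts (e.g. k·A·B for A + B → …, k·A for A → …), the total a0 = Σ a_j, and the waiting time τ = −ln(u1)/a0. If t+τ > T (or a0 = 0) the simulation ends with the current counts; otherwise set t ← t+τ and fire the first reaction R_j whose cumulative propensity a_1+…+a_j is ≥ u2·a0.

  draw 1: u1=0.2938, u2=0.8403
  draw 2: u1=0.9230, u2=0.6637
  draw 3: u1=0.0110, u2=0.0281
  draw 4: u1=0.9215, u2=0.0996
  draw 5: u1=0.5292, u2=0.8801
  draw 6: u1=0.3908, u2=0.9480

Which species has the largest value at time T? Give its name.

Dominant species at T: R

t=0.000: Y=3 R=5 Z=8
Draw 1: a1=6.048, a2=1.467, a3=0.705, a0=8.220; τ=−ln(0.2938)/8.220=0.149 → t=0.149; u2·a0=0.8403·8.220=6.907; a1=6.048 < 6.907 ≤ a1+a2=7.515 → R2 fires; Y=2 R=6 Z=8
Draw 2: a1=4.032, a2=0.978, a3=0.846, a0=5.856; τ=−ln(0.9230)/5.856=0.014 → t=0.163; u2·a0=0.6637·5.856=3.887 ≤ a1=4.032 → R1 fires; Y=2 R=7 Z=7
Draw 3: a1=3.528, a2=0.978, a3=0.987, a0=5.493; τ=−ln(0.0110)/5.493=0.821 → t=0.984; u2·a0=0.0281·5.493=0.154 ≤ a1=3.528 → R1 fires; Y=2 R=8 Z=6
Draw 4: a1=3.024, a2=0.978, a3=1.128, a0=5.130; τ=−ln(0.9215)/5.130=0.016 → t=1.000; u2·a0=0.0996·5.130=0.511 ≤ a1=3.024 → R1 fires; Y=2 R=9 Z=5
Draw 5: a1=2.520, a2=0.978, a3=1.269, a0=4.767; τ=−ln(0.5292)/4.767=0.133 → t=1.133; u2·a0=0.8801·4.767=4.195; a1+a2=3.498 < 4.195 ≤ a1+…+a3=4.767 → R3 fires; Y=3 R=10 Z=5
Draw 6: a1=3.780, a2=1.467, a3=1.410, a0=6.657; τ=−ln(0.3908)/6.657=0.141 → t=1.274 > T=1.21: stop.
At T=1.21: Y=3 R=10 Z=5; the largest is R.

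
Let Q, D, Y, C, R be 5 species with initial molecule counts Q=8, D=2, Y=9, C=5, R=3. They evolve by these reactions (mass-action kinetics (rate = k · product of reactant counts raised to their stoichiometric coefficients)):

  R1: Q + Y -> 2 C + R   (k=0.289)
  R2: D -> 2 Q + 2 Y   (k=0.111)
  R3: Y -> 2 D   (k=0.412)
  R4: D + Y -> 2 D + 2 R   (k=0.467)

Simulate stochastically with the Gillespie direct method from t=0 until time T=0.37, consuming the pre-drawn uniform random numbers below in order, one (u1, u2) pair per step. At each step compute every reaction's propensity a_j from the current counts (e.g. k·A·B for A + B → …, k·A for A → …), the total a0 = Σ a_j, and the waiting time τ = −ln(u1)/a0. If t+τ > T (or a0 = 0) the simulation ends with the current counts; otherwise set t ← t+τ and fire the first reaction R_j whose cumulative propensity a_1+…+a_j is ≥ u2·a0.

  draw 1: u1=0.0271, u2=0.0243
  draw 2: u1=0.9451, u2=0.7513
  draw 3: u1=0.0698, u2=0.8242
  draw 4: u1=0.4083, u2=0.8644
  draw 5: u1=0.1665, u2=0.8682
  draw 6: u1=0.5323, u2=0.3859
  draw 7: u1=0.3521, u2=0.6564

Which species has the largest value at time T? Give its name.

Dominant species at T: R

t=0.000: Q=8 D=2 Y=9 C=5 R=3
Draw 1: a1=20.808, a2=0.222, a3=3.708, a4=8.406, a0=33.144; τ=−ln(0.0271)/33.144=0.109 → t=0.109; u2·a0=0.0243·33.144=0.805 ≤ a1=20.808 → R1 fires; Q=7 D=2 Y=8 C=7 R=4
Draw 2: a1=16.184, a2=0.222, a3=3.296, a4=7.472, a0=27.174; τ=−ln(0.9451)/27.174=0.002 → t=0.111; u2·a0=0.7513·27.174=20.416; a1+…+a3=19.702 < 20.416 ≤ a1+…+a4=27.174 → R4 fires; Q=7 D=3 Y=7 C=7 R=6
Draw 3: a1=14.161, a2=0.333, a3=2.884, a4=9.807, a0=27.185; τ=−ln(0.0698)/27.185=0.098 → t=0.209; u2·a0=0.8242·27.185=22.406; a1+…+a3=17.378 < 22.406 ≤ a1+…+a4=27.185 → R4 fires; Q=7 D=4 Y=6 C=7 R=8
Draw 4: a1=12.138, a2=0.444, a3=2.472, a4=11.208, a0=26.262; τ=−ln(0.4083)/26.262=0.034 → t=0.243; u2·a0=0.8644·26.262=22.701; a1+…+a3=15.054 < 22.701 ≤ a1+…+a4=26.262 → R4 fires; Q=7 D=5 Y=5 C=7 R=10
Draw 5: a1=10.115, a2=0.555, a3=2.060, a4=11.675, a0=24.405; τ=−ln(0.1665)/24.405=0.073 → t=0.316; u2·a0=0.8682·24.405=21.188; a1+…+a3=12.730 < 21.188 ≤ a1+…+a4=24.405 → R4 fires; Q=7 D=6 Y=4 C=7 R=12
Draw 6: a1=8.092, a2=0.666, a3=1.648, a4=11.208, a0=21.614; τ=−ln(0.5323)/21.614=0.029 → t=0.346; u2·a0=0.3859·21.614=8.341; a1=8.092 < 8.341 ≤ a1+a2=8.758 → R2 fires; Q=9 D=5 Y=6 C=7 R=12
Draw 7: a1=15.606, a2=0.555, a3=2.472, a4=14.010, a0=32.643; τ=−ln(0.3521)/32.643=0.032 → t=0.378 > T=0.37: stop.
At T=0.37: Q=9 D=5 Y=6 C=7 R=12; the largest is R.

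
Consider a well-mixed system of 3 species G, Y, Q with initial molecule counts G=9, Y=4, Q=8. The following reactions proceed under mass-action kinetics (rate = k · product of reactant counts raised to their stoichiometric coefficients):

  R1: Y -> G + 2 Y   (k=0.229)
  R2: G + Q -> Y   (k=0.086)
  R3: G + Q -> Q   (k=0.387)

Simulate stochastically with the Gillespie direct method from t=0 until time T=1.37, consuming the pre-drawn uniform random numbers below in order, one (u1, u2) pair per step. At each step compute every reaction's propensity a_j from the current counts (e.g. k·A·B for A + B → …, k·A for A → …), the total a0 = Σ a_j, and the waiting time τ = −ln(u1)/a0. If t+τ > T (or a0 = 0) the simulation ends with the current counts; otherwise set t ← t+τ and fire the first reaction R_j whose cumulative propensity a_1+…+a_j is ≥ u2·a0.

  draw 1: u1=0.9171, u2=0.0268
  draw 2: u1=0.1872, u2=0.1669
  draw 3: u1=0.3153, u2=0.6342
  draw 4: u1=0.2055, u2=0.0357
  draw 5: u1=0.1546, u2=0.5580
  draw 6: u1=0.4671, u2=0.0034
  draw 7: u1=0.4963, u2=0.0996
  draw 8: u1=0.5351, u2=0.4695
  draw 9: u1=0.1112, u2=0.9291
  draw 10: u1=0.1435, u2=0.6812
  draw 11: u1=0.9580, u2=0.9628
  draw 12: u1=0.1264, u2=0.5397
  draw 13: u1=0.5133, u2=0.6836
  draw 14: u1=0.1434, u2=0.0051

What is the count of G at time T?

t=0.000: G=9 Y=4 Q=8
Draw 1: a1=0.916, a2=6.192, a3=27.864, a0=34.972; τ=−ln(0.9171)/34.972=0.002 → t=0.002; u2·a0=0.0268·34.972=0.937; a1=0.916 < 0.937 ≤ a1+a2=7.108 → R2 fires; G=8 Y=5 Q=7
Draw 2: a1=1.145, a2=4.816, a3=21.672, a0=27.633; τ=−ln(0.1872)/27.633=0.061 → t=0.063; u2·a0=0.1669·27.633=4.612; a1=1.145 < 4.612 ≤ a1+a2=5.961 → R2 fires; G=7 Y=6 Q=6
Draw 3: a1=1.374, a2=3.612, a3=16.254, a0=21.240; τ=−ln(0.3153)/21.240=0.054 → t=0.117; u2·a0=0.6342·21.240=13.470; a1+a2=4.986 < 13.470 ≤ a1+…+a3=21.240 → R3 fires; G=6 Y=6 Q=6
Draw 4: a1=1.374, a2=3.096, a3=13.932, a0=18.402; τ=−ln(0.2055)/18.402=0.086 → t=0.203; u2·a0=0.0357·18.402=0.657 ≤ a1=1.374 → R1 fires; G=7 Y=7 Q=6
Draw 5: a1=1.603, a2=3.612, a3=16.254, a0=21.469; τ=−ln(0.1546)/21.469=0.087 → t=0.290; u2·a0=0.5580·21.469=11.980; a1+a2=5.215 < 11.980 ≤ a1+…+a3=21.469 → R3 fires; G=6 Y=7 Q=6
Draw 6: a1=1.603, a2=3.096, a3=13.932, a0=18.631; τ=−ln(0.4671)/18.631=0.041 → t=0.331; u2·a0=0.0034·18.631=0.063 ≤ a1=1.603 → R1 fires; G=7 Y=8 Q=6
Draw 7: a1=1.832, a2=3.612, a3=16.254, a0=21.698; τ=−ln(0.4963)/21.698=0.032 → t=0.364; u2·a0=0.0996·21.698=2.161; a1=1.832 < 2.161 ≤ a1+a2=5.444 → R2 fires; G=6 Y=9 Q=5
Draw 8: a1=2.061, a2=2.580, a3=11.610, a0=16.251; τ=−ln(0.5351)/16.251=0.038 → t=0.402; u2·a0=0.4695·16.251=7.630; a1+a2=4.641 < 7.630 ≤ a1+…+a3=16.251 → R3 fires; G=5 Y=9 Q=5
Draw 9: a1=2.061, a2=2.150, a3=9.675, a0=13.886; τ=−ln(0.1112)/13.886=0.158 → t=0.560; u2·a0=0.9291·13.886=12.901; a1+a2=4.211 < 12.901 ≤ a1+…+a3=13.886 → R3 fires; G=4 Y=9 Q=5
Draw 10: a1=2.061, a2=1.720, a3=7.740, a0=11.521; τ=−ln(0.1435)/11.521=0.169 → t=0.729; u2·a0=0.6812·11.521=7.848; a1+a2=3.781 < 7.848 ≤ a1+…+a3=11.521 → R3 fires; G=3 Y=9 Q=5
Draw 11: a1=2.061, a2=1.290, a3=5.805, a0=9.156; τ=−ln(0.9580)/9.156=0.005 → t=0.733; u2·a0=0.9628·9.156=8.815; a1+a2=3.351 < 8.815 ≤ a1+…+a3=9.156 → R3 fires; G=2 Y=9 Q=5
Draw 12: a1=2.061, a2=0.860, a3=3.870, a0=6.791; τ=−ln(0.1264)/6.791=0.305 → t=1.038; u2·a0=0.5397·6.791=3.665; a1+a2=2.921 < 3.665 ≤ a1+…+a3=6.791 → R3 fires; G=1 Y=9 Q=5
Draw 13: a1=2.061, a2=0.430, a3=1.935, a0=4.426; τ=−ln(0.5133)/4.426=0.151 → t=1.189; u2·a0=0.6836·4.426=3.026; a1+a2=2.491 < 3.026 ≤ a1+…+a3=4.426 → R3 fires; G=0 Y=9 Q=5
Draw 14: a1=2.061, a2=0.000, a3=0.000, a0=2.061; τ=−ln(0.1434)/2.061=0.942 → t=2.131 > T=1.37: stop.
Read off G at T=1.37: 0

G at T = 0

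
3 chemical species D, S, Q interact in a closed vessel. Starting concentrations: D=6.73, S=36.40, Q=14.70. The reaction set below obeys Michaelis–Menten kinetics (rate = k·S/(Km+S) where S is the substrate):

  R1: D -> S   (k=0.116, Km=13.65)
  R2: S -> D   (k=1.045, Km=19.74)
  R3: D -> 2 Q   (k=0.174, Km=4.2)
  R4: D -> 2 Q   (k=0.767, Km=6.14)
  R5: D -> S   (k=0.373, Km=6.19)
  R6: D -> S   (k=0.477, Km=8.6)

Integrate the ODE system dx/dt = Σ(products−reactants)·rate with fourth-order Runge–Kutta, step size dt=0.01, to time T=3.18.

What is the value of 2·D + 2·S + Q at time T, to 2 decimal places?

Check how each reaction changes W = 2·D + 2·S + Q (weight of products minus weight of reactants):
R1: D -> S: (2·1) − (2·1) = 2 − 2 = 0
R2: S -> D: (2·1) − (2·1) = 2 − 2 = 0
R3: D -> 2 Q: (1·2) − (2·1) = 2 − 2 = 0
R4: D -> 2 Q: (1·2) − (2·1) = 2 − 2 = 0
R5: D -> S: (2·1) − (2·1) = 2 − 2 = 0
R6: D -> S: (2·1) − (2·1) = 2 − 2 = 0
Every reaction leaves W unchanged, so W is conserved and no simulation is needed: W(T) = W(0) = 2·6.73 + 2·36.40 + 14.70 = 100.96

Value at T = 100.96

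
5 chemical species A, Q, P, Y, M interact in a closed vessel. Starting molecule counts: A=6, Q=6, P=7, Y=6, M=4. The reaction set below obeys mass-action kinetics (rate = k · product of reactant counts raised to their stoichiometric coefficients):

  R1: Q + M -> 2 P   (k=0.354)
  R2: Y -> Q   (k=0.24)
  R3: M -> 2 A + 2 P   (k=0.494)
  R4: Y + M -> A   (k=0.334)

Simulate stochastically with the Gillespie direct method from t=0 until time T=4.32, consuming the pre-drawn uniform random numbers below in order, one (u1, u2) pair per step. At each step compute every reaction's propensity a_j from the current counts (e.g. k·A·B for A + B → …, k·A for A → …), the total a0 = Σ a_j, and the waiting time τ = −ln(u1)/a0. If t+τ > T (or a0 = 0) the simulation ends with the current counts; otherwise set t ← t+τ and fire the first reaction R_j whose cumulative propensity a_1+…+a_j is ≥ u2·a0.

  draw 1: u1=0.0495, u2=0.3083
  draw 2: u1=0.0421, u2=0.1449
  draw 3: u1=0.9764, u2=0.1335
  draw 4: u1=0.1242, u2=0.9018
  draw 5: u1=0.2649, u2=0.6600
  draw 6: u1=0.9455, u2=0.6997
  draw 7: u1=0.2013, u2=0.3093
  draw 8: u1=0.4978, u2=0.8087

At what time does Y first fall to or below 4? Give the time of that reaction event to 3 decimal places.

t=0.000: A=6 Q=6 P=7 Y=6 M=4
Draw 1: a1=8.496, a2=1.440, a3=1.976, a4=8.016, a0=19.928; τ=−ln(0.0495)/19.928=0.151 → t=0.151; u2·a0=0.3083·19.928=6.144 ≤ a1=8.496 → R1 fires; A=6 Q=5 P=9 Y=6 M=3
Draw 2: a1=5.310, a2=1.440, a3=1.482, a4=6.012, a0=14.244; τ=−ln(0.0421)/14.244=0.222 → t=0.373; u2·a0=0.1449·14.244=2.064 ≤ a1=5.310 → R1 fires; A=6 Q=4 P=11 Y=6 M=2
Draw 3: a1=2.832, a2=1.440, a3=0.988, a4=4.008, a0=9.268; τ=−ln(0.9764)/9.268=0.003 → t=0.376; u2·a0=0.1335·9.268=1.237 ≤ a1=2.832 → R1 fires; A=6 Q=3 P=13 Y=6 M=1
Draw 4: a1=1.062, a2=1.440, a3=0.494, a4=2.004, a0=5.000; τ=−ln(0.1242)/5.000=0.417 → t=0.793; u2·a0=0.9018·5.000=4.509; a1+…+a3=2.996 < 4.509 ≤ a1+…+a4=5.000 → R4 fires; A=7 Q=3 P=13 Y=5 M=0
Draw 5: a1=0.000, a2=1.200, a3=0.000, a4=0.000, a0=1.200; τ=−ln(0.2649)/1.200=1.107 → t=1.900; u2·a0=0.6600·1.200=0.792; a1=0.000 < 0.792 ≤ a1+a2=1.200 → R2 fires; A=7 Q=4 P=13 Y=4 M=0
Draw 6: a1=0.000, a2=0.960, a3=0.000, a4=0.000, a0=0.960; τ=−ln(0.9455)/0.960=0.058 → t=1.958; u2·a0=0.6997·0.960=0.672; a1=0.000 < 0.672 ≤ a1+a2=0.960 → R2 fires; A=7 Q=5 P=13 Y=3 M=0
Draw 7: a1=0.000, a2=0.720, a3=0.000, a4=0.000, a0=0.720; τ=−ln(0.2013)/0.720=2.226 → t=4.185; u2·a0=0.3093·0.720=0.223; a1=0.000 < 0.223 ≤ a1+a2=0.720 → R2 fires; A=7 Q=6 P=13 Y=2 M=0
Draw 8: a1=0.000, a2=0.480, a3=0.000, a4=0.000, a0=0.480; τ=−ln(0.4978)/0.480=1.453 → t=5.638 > T=4.32: stop.
Y first becomes ≤ 4 when it reaches 4 at the event at t=1.900.

Threshold first reached at t = 1.900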